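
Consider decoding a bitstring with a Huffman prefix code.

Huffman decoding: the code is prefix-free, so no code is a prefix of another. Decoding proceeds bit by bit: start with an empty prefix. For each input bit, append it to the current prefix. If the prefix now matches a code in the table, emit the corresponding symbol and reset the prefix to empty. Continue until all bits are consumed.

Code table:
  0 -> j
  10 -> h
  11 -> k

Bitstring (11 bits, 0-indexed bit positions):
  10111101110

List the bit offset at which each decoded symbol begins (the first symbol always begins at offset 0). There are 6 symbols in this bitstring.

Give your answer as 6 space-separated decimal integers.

Bit 0: prefix='1' (no match yet)
Bit 1: prefix='10' -> emit 'h', reset
Bit 2: prefix='1' (no match yet)
Bit 3: prefix='11' -> emit 'k', reset
Bit 4: prefix='1' (no match yet)
Bit 5: prefix='11' -> emit 'k', reset
Bit 6: prefix='0' -> emit 'j', reset
Bit 7: prefix='1' (no match yet)
Bit 8: prefix='11' -> emit 'k', reset
Bit 9: prefix='1' (no match yet)
Bit 10: prefix='10' -> emit 'h', reset

Answer: 0 2 4 6 7 9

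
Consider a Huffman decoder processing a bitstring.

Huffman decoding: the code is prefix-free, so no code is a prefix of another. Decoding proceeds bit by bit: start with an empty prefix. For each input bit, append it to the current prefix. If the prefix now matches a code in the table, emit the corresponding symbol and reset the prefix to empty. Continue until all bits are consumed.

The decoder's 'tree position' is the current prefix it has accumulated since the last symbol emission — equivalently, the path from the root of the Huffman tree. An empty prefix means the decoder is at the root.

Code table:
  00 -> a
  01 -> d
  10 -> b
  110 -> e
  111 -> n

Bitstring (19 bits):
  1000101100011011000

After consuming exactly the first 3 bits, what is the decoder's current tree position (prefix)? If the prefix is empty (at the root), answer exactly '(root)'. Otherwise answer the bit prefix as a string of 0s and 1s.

Answer: 0

Derivation:
Bit 0: prefix='1' (no match yet)
Bit 1: prefix='10' -> emit 'b', reset
Bit 2: prefix='0' (no match yet)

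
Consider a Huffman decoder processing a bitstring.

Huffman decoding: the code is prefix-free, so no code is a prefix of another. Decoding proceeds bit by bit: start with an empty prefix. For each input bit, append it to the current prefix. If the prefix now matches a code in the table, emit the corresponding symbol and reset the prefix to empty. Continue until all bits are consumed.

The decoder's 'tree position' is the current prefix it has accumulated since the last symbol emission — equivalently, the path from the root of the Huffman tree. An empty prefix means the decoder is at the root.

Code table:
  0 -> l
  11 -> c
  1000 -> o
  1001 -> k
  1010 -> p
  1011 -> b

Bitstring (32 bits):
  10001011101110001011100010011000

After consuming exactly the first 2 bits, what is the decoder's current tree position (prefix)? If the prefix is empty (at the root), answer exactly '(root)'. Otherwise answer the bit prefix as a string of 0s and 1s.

Bit 0: prefix='1' (no match yet)
Bit 1: prefix='10' (no match yet)

Answer: 10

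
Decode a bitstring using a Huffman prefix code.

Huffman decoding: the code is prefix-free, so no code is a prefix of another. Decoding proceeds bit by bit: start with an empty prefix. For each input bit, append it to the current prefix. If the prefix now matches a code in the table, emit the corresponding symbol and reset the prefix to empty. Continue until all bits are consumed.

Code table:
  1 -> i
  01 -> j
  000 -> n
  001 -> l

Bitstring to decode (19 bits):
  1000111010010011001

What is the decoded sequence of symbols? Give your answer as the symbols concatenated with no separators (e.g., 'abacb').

Bit 0: prefix='1' -> emit 'i', reset
Bit 1: prefix='0' (no match yet)
Bit 2: prefix='00' (no match yet)
Bit 3: prefix='000' -> emit 'n', reset
Bit 4: prefix='1' -> emit 'i', reset
Bit 5: prefix='1' -> emit 'i', reset
Bit 6: prefix='1' -> emit 'i', reset
Bit 7: prefix='0' (no match yet)
Bit 8: prefix='01' -> emit 'j', reset
Bit 9: prefix='0' (no match yet)
Bit 10: prefix='00' (no match yet)
Bit 11: prefix='001' -> emit 'l', reset
Bit 12: prefix='0' (no match yet)
Bit 13: prefix='00' (no match yet)
Bit 14: prefix='001' -> emit 'l', reset
Bit 15: prefix='1' -> emit 'i', reset
Bit 16: prefix='0' (no match yet)
Bit 17: prefix='00' (no match yet)
Bit 18: prefix='001' -> emit 'l', reset

Answer: iniiijllil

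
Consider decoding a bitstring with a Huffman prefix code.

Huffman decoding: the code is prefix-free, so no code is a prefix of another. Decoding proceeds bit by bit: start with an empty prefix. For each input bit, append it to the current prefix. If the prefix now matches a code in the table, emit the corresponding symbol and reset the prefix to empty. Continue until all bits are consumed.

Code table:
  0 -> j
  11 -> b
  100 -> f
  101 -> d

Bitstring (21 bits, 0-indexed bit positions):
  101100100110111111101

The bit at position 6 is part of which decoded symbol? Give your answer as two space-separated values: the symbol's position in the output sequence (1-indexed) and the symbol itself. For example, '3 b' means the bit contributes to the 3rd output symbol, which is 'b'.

Answer: 3 f

Derivation:
Bit 0: prefix='1' (no match yet)
Bit 1: prefix='10' (no match yet)
Bit 2: prefix='101' -> emit 'd', reset
Bit 3: prefix='1' (no match yet)
Bit 4: prefix='10' (no match yet)
Bit 5: prefix='100' -> emit 'f', reset
Bit 6: prefix='1' (no match yet)
Bit 7: prefix='10' (no match yet)
Bit 8: prefix='100' -> emit 'f', reset
Bit 9: prefix='1' (no match yet)
Bit 10: prefix='11' -> emit 'b', reset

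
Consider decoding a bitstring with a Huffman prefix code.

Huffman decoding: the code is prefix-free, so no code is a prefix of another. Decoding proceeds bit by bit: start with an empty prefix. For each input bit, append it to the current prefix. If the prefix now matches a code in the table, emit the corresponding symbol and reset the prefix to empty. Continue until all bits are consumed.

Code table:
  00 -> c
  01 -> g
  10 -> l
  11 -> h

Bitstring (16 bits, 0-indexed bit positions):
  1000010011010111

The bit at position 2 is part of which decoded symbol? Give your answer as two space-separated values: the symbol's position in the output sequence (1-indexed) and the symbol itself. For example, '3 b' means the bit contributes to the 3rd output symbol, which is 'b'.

Bit 0: prefix='1' (no match yet)
Bit 1: prefix='10' -> emit 'l', reset
Bit 2: prefix='0' (no match yet)
Bit 3: prefix='00' -> emit 'c', reset
Bit 4: prefix='0' (no match yet)
Bit 5: prefix='01' -> emit 'g', reset
Bit 6: prefix='0' (no match yet)

Answer: 2 c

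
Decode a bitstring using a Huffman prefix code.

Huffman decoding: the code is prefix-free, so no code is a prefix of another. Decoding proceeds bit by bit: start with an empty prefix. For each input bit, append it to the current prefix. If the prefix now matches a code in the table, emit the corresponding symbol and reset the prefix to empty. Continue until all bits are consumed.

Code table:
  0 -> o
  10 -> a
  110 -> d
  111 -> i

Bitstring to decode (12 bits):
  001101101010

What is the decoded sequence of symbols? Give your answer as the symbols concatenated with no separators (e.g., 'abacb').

Answer: ooddaa

Derivation:
Bit 0: prefix='0' -> emit 'o', reset
Bit 1: prefix='0' -> emit 'o', reset
Bit 2: prefix='1' (no match yet)
Bit 3: prefix='11' (no match yet)
Bit 4: prefix='110' -> emit 'd', reset
Bit 5: prefix='1' (no match yet)
Bit 6: prefix='11' (no match yet)
Bit 7: prefix='110' -> emit 'd', reset
Bit 8: prefix='1' (no match yet)
Bit 9: prefix='10' -> emit 'a', reset
Bit 10: prefix='1' (no match yet)
Bit 11: prefix='10' -> emit 'a', reset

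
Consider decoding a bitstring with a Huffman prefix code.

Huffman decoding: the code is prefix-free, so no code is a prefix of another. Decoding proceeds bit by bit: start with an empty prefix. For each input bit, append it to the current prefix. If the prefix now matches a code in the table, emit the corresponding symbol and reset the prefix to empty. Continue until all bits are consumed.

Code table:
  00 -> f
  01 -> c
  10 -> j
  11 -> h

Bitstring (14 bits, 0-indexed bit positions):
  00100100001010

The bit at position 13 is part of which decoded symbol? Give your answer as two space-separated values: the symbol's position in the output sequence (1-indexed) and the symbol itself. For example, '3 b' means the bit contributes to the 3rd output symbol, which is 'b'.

Bit 0: prefix='0' (no match yet)
Bit 1: prefix='00' -> emit 'f', reset
Bit 2: prefix='1' (no match yet)
Bit 3: prefix='10' -> emit 'j', reset
Bit 4: prefix='0' (no match yet)
Bit 5: prefix='01' -> emit 'c', reset
Bit 6: prefix='0' (no match yet)
Bit 7: prefix='00' -> emit 'f', reset
Bit 8: prefix='0' (no match yet)
Bit 9: prefix='00' -> emit 'f', reset
Bit 10: prefix='1' (no match yet)
Bit 11: prefix='10' -> emit 'j', reset
Bit 12: prefix='1' (no match yet)
Bit 13: prefix='10' -> emit 'j', reset

Answer: 7 j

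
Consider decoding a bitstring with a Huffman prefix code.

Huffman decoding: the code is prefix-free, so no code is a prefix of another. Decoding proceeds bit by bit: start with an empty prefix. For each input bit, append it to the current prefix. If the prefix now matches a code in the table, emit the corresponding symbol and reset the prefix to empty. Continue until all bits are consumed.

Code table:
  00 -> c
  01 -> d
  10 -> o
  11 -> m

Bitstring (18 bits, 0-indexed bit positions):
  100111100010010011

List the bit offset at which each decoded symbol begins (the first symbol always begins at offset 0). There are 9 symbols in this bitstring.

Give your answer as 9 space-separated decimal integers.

Bit 0: prefix='1' (no match yet)
Bit 1: prefix='10' -> emit 'o', reset
Bit 2: prefix='0' (no match yet)
Bit 3: prefix='01' -> emit 'd', reset
Bit 4: prefix='1' (no match yet)
Bit 5: prefix='11' -> emit 'm', reset
Bit 6: prefix='1' (no match yet)
Bit 7: prefix='10' -> emit 'o', reset
Bit 8: prefix='0' (no match yet)
Bit 9: prefix='00' -> emit 'c', reset
Bit 10: prefix='1' (no match yet)
Bit 11: prefix='10' -> emit 'o', reset
Bit 12: prefix='0' (no match yet)
Bit 13: prefix='01' -> emit 'd', reset
Bit 14: prefix='0' (no match yet)
Bit 15: prefix='00' -> emit 'c', reset
Bit 16: prefix='1' (no match yet)
Bit 17: prefix='11' -> emit 'm', reset

Answer: 0 2 4 6 8 10 12 14 16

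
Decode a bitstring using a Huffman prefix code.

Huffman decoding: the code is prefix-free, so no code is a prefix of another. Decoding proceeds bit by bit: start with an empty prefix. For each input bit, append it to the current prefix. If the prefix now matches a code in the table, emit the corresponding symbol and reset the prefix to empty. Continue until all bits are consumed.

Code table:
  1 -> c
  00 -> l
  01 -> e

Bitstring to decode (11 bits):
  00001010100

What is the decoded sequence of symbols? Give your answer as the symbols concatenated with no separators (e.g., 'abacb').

Answer: llceel

Derivation:
Bit 0: prefix='0' (no match yet)
Bit 1: prefix='00' -> emit 'l', reset
Bit 2: prefix='0' (no match yet)
Bit 3: prefix='00' -> emit 'l', reset
Bit 4: prefix='1' -> emit 'c', reset
Bit 5: prefix='0' (no match yet)
Bit 6: prefix='01' -> emit 'e', reset
Bit 7: prefix='0' (no match yet)
Bit 8: prefix='01' -> emit 'e', reset
Bit 9: prefix='0' (no match yet)
Bit 10: prefix='00' -> emit 'l', reset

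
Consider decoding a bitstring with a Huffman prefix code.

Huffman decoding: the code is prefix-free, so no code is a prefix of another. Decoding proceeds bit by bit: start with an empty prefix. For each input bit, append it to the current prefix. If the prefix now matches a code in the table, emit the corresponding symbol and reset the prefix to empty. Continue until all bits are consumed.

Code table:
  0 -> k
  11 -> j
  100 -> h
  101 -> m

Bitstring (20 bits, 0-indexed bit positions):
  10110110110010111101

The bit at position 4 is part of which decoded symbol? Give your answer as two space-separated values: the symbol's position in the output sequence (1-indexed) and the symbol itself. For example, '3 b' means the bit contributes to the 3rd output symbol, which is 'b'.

Bit 0: prefix='1' (no match yet)
Bit 1: prefix='10' (no match yet)
Bit 2: prefix='101' -> emit 'm', reset
Bit 3: prefix='1' (no match yet)
Bit 4: prefix='10' (no match yet)
Bit 5: prefix='101' -> emit 'm', reset
Bit 6: prefix='1' (no match yet)
Bit 7: prefix='10' (no match yet)
Bit 8: prefix='101' -> emit 'm', reset

Answer: 2 m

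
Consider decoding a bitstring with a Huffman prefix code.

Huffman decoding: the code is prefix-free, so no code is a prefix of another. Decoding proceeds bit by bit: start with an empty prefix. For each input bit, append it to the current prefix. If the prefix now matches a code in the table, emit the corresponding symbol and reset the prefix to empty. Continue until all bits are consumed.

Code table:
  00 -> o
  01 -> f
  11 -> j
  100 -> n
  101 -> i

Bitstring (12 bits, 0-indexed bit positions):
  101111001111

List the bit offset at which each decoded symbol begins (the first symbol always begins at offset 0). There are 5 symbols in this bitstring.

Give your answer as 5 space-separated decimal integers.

Answer: 0 3 5 8 10

Derivation:
Bit 0: prefix='1' (no match yet)
Bit 1: prefix='10' (no match yet)
Bit 2: prefix='101' -> emit 'i', reset
Bit 3: prefix='1' (no match yet)
Bit 4: prefix='11' -> emit 'j', reset
Bit 5: prefix='1' (no match yet)
Bit 6: prefix='10' (no match yet)
Bit 7: prefix='100' -> emit 'n', reset
Bit 8: prefix='1' (no match yet)
Bit 9: prefix='11' -> emit 'j', reset
Bit 10: prefix='1' (no match yet)
Bit 11: prefix='11' -> emit 'j', reset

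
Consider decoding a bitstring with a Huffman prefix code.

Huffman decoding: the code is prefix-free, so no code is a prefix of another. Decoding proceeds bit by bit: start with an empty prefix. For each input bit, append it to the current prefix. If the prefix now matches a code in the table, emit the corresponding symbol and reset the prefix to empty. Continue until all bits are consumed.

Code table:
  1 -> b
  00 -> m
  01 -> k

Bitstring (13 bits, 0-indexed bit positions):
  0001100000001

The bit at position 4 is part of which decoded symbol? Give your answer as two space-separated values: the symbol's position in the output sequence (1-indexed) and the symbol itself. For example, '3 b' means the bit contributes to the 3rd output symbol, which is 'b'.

Answer: 3 b

Derivation:
Bit 0: prefix='0' (no match yet)
Bit 1: prefix='00' -> emit 'm', reset
Bit 2: prefix='0' (no match yet)
Bit 3: prefix='01' -> emit 'k', reset
Bit 4: prefix='1' -> emit 'b', reset
Bit 5: prefix='0' (no match yet)
Bit 6: prefix='00' -> emit 'm', reset
Bit 7: prefix='0' (no match yet)
Bit 8: prefix='00' -> emit 'm', reset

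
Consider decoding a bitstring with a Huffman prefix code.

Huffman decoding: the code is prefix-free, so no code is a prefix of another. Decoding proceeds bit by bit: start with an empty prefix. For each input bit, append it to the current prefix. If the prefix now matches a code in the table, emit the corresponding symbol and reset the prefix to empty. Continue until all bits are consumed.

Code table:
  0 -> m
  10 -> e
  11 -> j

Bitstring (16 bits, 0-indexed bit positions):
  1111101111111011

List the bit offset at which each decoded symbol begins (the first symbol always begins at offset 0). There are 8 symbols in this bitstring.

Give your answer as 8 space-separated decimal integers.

Answer: 0 2 4 6 8 10 12 14

Derivation:
Bit 0: prefix='1' (no match yet)
Bit 1: prefix='11' -> emit 'j', reset
Bit 2: prefix='1' (no match yet)
Bit 3: prefix='11' -> emit 'j', reset
Bit 4: prefix='1' (no match yet)
Bit 5: prefix='10' -> emit 'e', reset
Bit 6: prefix='1' (no match yet)
Bit 7: prefix='11' -> emit 'j', reset
Bit 8: prefix='1' (no match yet)
Bit 9: prefix='11' -> emit 'j', reset
Bit 10: prefix='1' (no match yet)
Bit 11: prefix='11' -> emit 'j', reset
Bit 12: prefix='1' (no match yet)
Bit 13: prefix='10' -> emit 'e', reset
Bit 14: prefix='1' (no match yet)
Bit 15: prefix='11' -> emit 'j', reset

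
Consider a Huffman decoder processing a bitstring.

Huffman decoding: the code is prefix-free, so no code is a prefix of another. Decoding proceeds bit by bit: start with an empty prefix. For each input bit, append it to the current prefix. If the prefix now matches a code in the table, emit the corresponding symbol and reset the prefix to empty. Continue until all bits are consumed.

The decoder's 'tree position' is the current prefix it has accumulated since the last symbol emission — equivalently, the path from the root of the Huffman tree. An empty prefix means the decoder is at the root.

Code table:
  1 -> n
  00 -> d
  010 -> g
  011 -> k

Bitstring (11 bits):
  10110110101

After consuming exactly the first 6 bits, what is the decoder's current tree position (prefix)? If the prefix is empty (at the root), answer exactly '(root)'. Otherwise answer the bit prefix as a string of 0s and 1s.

Answer: 01

Derivation:
Bit 0: prefix='1' -> emit 'n', reset
Bit 1: prefix='0' (no match yet)
Bit 2: prefix='01' (no match yet)
Bit 3: prefix='011' -> emit 'k', reset
Bit 4: prefix='0' (no match yet)
Bit 5: prefix='01' (no match yet)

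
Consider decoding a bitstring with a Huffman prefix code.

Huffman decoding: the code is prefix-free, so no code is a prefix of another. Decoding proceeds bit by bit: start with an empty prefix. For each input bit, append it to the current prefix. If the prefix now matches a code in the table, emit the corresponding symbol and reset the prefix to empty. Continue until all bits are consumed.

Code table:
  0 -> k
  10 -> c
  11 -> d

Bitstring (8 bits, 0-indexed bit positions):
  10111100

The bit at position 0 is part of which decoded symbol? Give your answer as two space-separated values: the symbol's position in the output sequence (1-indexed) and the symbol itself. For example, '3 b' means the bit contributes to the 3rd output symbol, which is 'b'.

Bit 0: prefix='1' (no match yet)
Bit 1: prefix='10' -> emit 'c', reset
Bit 2: prefix='1' (no match yet)
Bit 3: prefix='11' -> emit 'd', reset
Bit 4: prefix='1' (no match yet)

Answer: 1 c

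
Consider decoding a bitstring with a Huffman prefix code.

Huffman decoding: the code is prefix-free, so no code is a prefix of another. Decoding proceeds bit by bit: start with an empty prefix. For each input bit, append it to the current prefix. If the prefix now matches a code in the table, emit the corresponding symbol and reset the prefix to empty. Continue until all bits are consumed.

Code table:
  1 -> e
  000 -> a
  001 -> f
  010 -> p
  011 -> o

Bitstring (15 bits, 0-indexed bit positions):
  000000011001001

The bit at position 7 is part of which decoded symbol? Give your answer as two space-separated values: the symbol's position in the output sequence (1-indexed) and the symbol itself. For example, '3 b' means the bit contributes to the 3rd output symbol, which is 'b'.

Bit 0: prefix='0' (no match yet)
Bit 1: prefix='00' (no match yet)
Bit 2: prefix='000' -> emit 'a', reset
Bit 3: prefix='0' (no match yet)
Bit 4: prefix='00' (no match yet)
Bit 5: prefix='000' -> emit 'a', reset
Bit 6: prefix='0' (no match yet)
Bit 7: prefix='01' (no match yet)
Bit 8: prefix='011' -> emit 'o', reset
Bit 9: prefix='0' (no match yet)
Bit 10: prefix='00' (no match yet)
Bit 11: prefix='001' -> emit 'f', reset

Answer: 3 o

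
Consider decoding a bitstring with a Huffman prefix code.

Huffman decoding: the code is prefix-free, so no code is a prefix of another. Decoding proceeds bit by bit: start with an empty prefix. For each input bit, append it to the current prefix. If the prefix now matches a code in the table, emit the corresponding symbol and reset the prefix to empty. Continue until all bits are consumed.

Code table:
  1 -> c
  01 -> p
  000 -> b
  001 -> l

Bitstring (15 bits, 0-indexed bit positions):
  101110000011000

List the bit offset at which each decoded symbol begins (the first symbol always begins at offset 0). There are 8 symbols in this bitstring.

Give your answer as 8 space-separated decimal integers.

Bit 0: prefix='1' -> emit 'c', reset
Bit 1: prefix='0' (no match yet)
Bit 2: prefix='01' -> emit 'p', reset
Bit 3: prefix='1' -> emit 'c', reset
Bit 4: prefix='1' -> emit 'c', reset
Bit 5: prefix='0' (no match yet)
Bit 6: prefix='00' (no match yet)
Bit 7: prefix='000' -> emit 'b', reset
Bit 8: prefix='0' (no match yet)
Bit 9: prefix='00' (no match yet)
Bit 10: prefix='001' -> emit 'l', reset
Bit 11: prefix='1' -> emit 'c', reset
Bit 12: prefix='0' (no match yet)
Bit 13: prefix='00' (no match yet)
Bit 14: prefix='000' -> emit 'b', reset

Answer: 0 1 3 4 5 8 11 12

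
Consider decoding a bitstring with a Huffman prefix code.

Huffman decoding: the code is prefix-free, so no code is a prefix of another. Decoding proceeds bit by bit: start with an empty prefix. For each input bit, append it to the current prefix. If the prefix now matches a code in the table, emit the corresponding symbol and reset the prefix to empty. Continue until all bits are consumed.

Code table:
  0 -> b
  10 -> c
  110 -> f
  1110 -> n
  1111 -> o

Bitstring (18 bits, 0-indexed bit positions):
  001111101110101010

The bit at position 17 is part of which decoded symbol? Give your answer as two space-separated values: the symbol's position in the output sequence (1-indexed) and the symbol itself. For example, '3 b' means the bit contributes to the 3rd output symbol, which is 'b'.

Answer: 8 c

Derivation:
Bit 0: prefix='0' -> emit 'b', reset
Bit 1: prefix='0' -> emit 'b', reset
Bit 2: prefix='1' (no match yet)
Bit 3: prefix='11' (no match yet)
Bit 4: prefix='111' (no match yet)
Bit 5: prefix='1111' -> emit 'o', reset
Bit 6: prefix='1' (no match yet)
Bit 7: prefix='10' -> emit 'c', reset
Bit 8: prefix='1' (no match yet)
Bit 9: prefix='11' (no match yet)
Bit 10: prefix='111' (no match yet)
Bit 11: prefix='1110' -> emit 'n', reset
Bit 12: prefix='1' (no match yet)
Bit 13: prefix='10' -> emit 'c', reset
Bit 14: prefix='1' (no match yet)
Bit 15: prefix='10' -> emit 'c', reset
Bit 16: prefix='1' (no match yet)
Bit 17: prefix='10' -> emit 'c', reset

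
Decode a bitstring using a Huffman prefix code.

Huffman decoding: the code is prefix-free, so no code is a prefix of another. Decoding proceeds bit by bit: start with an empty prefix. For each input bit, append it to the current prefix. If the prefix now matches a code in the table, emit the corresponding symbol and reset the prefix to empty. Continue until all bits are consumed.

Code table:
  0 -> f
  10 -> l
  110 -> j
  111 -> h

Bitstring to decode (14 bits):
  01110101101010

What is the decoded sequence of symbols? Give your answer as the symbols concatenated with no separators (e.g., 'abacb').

Answer: fhfljll

Derivation:
Bit 0: prefix='0' -> emit 'f', reset
Bit 1: prefix='1' (no match yet)
Bit 2: prefix='11' (no match yet)
Bit 3: prefix='111' -> emit 'h', reset
Bit 4: prefix='0' -> emit 'f', reset
Bit 5: prefix='1' (no match yet)
Bit 6: prefix='10' -> emit 'l', reset
Bit 7: prefix='1' (no match yet)
Bit 8: prefix='11' (no match yet)
Bit 9: prefix='110' -> emit 'j', reset
Bit 10: prefix='1' (no match yet)
Bit 11: prefix='10' -> emit 'l', reset
Bit 12: prefix='1' (no match yet)
Bit 13: prefix='10' -> emit 'l', reset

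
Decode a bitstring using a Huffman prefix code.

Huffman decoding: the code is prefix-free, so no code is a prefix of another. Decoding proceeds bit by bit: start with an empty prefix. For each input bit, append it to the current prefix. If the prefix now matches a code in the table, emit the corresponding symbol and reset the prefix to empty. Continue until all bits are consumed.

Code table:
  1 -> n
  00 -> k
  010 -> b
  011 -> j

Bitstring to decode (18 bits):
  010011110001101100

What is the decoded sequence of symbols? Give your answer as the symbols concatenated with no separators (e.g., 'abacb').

Answer: bjnnkjjk

Derivation:
Bit 0: prefix='0' (no match yet)
Bit 1: prefix='01' (no match yet)
Bit 2: prefix='010' -> emit 'b', reset
Bit 3: prefix='0' (no match yet)
Bit 4: prefix='01' (no match yet)
Bit 5: prefix='011' -> emit 'j', reset
Bit 6: prefix='1' -> emit 'n', reset
Bit 7: prefix='1' -> emit 'n', reset
Bit 8: prefix='0' (no match yet)
Bit 9: prefix='00' -> emit 'k', reset
Bit 10: prefix='0' (no match yet)
Bit 11: prefix='01' (no match yet)
Bit 12: prefix='011' -> emit 'j', reset
Bit 13: prefix='0' (no match yet)
Bit 14: prefix='01' (no match yet)
Bit 15: prefix='011' -> emit 'j', reset
Bit 16: prefix='0' (no match yet)
Bit 17: prefix='00' -> emit 'k', reset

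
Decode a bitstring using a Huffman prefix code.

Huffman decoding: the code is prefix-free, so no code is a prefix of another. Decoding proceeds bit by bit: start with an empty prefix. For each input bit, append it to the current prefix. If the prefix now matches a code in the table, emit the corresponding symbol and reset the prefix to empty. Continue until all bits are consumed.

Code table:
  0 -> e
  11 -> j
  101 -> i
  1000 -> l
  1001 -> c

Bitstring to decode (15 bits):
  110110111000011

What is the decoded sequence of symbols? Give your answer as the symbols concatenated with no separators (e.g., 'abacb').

Bit 0: prefix='1' (no match yet)
Bit 1: prefix='11' -> emit 'j', reset
Bit 2: prefix='0' -> emit 'e', reset
Bit 3: prefix='1' (no match yet)
Bit 4: prefix='11' -> emit 'j', reset
Bit 5: prefix='0' -> emit 'e', reset
Bit 6: prefix='1' (no match yet)
Bit 7: prefix='11' -> emit 'j', reset
Bit 8: prefix='1' (no match yet)
Bit 9: prefix='10' (no match yet)
Bit 10: prefix='100' (no match yet)
Bit 11: prefix='1000' -> emit 'l', reset
Bit 12: prefix='0' -> emit 'e', reset
Bit 13: prefix='1' (no match yet)
Bit 14: prefix='11' -> emit 'j', reset

Answer: jejejlej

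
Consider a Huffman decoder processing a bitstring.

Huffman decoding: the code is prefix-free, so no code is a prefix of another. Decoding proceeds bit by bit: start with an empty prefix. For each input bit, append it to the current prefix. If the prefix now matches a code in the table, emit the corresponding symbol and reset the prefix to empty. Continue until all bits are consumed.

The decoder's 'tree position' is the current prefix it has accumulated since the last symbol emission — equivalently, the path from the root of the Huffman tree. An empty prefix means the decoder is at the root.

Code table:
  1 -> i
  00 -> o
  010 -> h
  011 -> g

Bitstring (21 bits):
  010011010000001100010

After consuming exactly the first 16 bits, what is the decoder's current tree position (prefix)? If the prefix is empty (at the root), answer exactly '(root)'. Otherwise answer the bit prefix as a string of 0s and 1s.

Bit 0: prefix='0' (no match yet)
Bit 1: prefix='01' (no match yet)
Bit 2: prefix='010' -> emit 'h', reset
Bit 3: prefix='0' (no match yet)
Bit 4: prefix='01' (no match yet)
Bit 5: prefix='011' -> emit 'g', reset
Bit 6: prefix='0' (no match yet)
Bit 7: prefix='01' (no match yet)
Bit 8: prefix='010' -> emit 'h', reset
Bit 9: prefix='0' (no match yet)
Bit 10: prefix='00' -> emit 'o', reset
Bit 11: prefix='0' (no match yet)
Bit 12: prefix='00' -> emit 'o', reset
Bit 13: prefix='0' (no match yet)
Bit 14: prefix='01' (no match yet)
Bit 15: prefix='011' -> emit 'g', reset

Answer: (root)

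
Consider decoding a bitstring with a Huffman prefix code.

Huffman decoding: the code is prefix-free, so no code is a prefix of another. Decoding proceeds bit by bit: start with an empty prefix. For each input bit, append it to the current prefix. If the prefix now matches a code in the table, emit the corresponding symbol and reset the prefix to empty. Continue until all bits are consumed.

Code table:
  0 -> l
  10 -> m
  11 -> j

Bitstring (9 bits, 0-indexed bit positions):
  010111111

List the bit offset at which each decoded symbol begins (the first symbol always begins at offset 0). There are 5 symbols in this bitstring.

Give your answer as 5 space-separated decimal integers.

Bit 0: prefix='0' -> emit 'l', reset
Bit 1: prefix='1' (no match yet)
Bit 2: prefix='10' -> emit 'm', reset
Bit 3: prefix='1' (no match yet)
Bit 4: prefix='11' -> emit 'j', reset
Bit 5: prefix='1' (no match yet)
Bit 6: prefix='11' -> emit 'j', reset
Bit 7: prefix='1' (no match yet)
Bit 8: prefix='11' -> emit 'j', reset

Answer: 0 1 3 5 7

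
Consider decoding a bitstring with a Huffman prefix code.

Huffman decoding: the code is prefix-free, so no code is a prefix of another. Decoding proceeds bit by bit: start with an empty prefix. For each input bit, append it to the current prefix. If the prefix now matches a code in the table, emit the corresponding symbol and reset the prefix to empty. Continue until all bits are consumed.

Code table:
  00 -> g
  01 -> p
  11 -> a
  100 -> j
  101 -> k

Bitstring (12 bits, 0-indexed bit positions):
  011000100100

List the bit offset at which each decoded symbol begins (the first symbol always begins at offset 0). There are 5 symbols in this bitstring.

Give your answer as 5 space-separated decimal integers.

Answer: 0 2 5 7 9

Derivation:
Bit 0: prefix='0' (no match yet)
Bit 1: prefix='01' -> emit 'p', reset
Bit 2: prefix='1' (no match yet)
Bit 3: prefix='10' (no match yet)
Bit 4: prefix='100' -> emit 'j', reset
Bit 5: prefix='0' (no match yet)
Bit 6: prefix='01' -> emit 'p', reset
Bit 7: prefix='0' (no match yet)
Bit 8: prefix='00' -> emit 'g', reset
Bit 9: prefix='1' (no match yet)
Bit 10: prefix='10' (no match yet)
Bit 11: prefix='100' -> emit 'j', reset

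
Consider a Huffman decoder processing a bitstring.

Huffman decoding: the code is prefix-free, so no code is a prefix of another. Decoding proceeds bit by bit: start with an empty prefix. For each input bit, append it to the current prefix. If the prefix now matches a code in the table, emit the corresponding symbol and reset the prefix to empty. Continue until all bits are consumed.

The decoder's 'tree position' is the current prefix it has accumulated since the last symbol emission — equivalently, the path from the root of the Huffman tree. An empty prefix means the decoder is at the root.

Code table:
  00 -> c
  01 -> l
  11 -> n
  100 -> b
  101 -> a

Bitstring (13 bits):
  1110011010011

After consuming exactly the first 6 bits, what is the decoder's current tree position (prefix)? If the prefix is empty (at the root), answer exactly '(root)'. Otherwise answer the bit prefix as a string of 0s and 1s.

Bit 0: prefix='1' (no match yet)
Bit 1: prefix='11' -> emit 'n', reset
Bit 2: prefix='1' (no match yet)
Bit 3: prefix='10' (no match yet)
Bit 4: prefix='100' -> emit 'b', reset
Bit 5: prefix='1' (no match yet)

Answer: 1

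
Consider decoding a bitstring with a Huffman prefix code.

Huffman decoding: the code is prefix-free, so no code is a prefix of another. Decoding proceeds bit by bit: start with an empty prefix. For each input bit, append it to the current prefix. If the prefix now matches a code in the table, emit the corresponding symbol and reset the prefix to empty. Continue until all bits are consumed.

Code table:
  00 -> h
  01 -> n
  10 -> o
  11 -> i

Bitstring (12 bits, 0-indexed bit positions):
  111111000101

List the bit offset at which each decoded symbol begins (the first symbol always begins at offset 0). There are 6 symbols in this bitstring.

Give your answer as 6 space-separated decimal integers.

Answer: 0 2 4 6 8 10

Derivation:
Bit 0: prefix='1' (no match yet)
Bit 1: prefix='11' -> emit 'i', reset
Bit 2: prefix='1' (no match yet)
Bit 3: prefix='11' -> emit 'i', reset
Bit 4: prefix='1' (no match yet)
Bit 5: prefix='11' -> emit 'i', reset
Bit 6: prefix='0' (no match yet)
Bit 7: prefix='00' -> emit 'h', reset
Bit 8: prefix='0' (no match yet)
Bit 9: prefix='01' -> emit 'n', reset
Bit 10: prefix='0' (no match yet)
Bit 11: prefix='01' -> emit 'n', reset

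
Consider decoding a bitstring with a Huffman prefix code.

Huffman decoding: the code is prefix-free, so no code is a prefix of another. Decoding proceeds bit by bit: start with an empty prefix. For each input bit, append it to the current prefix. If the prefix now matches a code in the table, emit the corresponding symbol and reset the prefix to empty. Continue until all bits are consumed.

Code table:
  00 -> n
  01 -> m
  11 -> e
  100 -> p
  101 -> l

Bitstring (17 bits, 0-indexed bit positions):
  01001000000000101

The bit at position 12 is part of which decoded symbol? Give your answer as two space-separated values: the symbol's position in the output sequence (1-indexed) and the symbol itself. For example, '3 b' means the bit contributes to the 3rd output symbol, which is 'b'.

Bit 0: prefix='0' (no match yet)
Bit 1: prefix='01' -> emit 'm', reset
Bit 2: prefix='0' (no match yet)
Bit 3: prefix='00' -> emit 'n', reset
Bit 4: prefix='1' (no match yet)
Bit 5: prefix='10' (no match yet)
Bit 6: prefix='100' -> emit 'p', reset
Bit 7: prefix='0' (no match yet)
Bit 8: prefix='00' -> emit 'n', reset
Bit 9: prefix='0' (no match yet)
Bit 10: prefix='00' -> emit 'n', reset
Bit 11: prefix='0' (no match yet)
Bit 12: prefix='00' -> emit 'n', reset
Bit 13: prefix='0' (no match yet)
Bit 14: prefix='01' -> emit 'm', reset
Bit 15: prefix='0' (no match yet)
Bit 16: prefix='01' -> emit 'm', reset

Answer: 6 n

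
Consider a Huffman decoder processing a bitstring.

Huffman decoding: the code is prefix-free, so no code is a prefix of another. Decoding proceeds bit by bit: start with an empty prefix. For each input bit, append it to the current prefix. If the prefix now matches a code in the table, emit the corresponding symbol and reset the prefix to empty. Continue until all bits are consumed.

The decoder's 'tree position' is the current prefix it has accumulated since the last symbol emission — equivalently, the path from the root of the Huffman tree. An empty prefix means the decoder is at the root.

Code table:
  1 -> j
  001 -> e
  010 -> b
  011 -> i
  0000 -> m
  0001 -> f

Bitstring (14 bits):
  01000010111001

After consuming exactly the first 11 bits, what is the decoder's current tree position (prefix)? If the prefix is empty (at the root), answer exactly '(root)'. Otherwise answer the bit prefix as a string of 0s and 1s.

Bit 0: prefix='0' (no match yet)
Bit 1: prefix='01' (no match yet)
Bit 2: prefix='010' -> emit 'b', reset
Bit 3: prefix='0' (no match yet)
Bit 4: prefix='00' (no match yet)
Bit 5: prefix='000' (no match yet)
Bit 6: prefix='0001' -> emit 'f', reset
Bit 7: prefix='0' (no match yet)
Bit 8: prefix='01' (no match yet)
Bit 9: prefix='011' -> emit 'i', reset
Bit 10: prefix='1' -> emit 'j', reset

Answer: (root)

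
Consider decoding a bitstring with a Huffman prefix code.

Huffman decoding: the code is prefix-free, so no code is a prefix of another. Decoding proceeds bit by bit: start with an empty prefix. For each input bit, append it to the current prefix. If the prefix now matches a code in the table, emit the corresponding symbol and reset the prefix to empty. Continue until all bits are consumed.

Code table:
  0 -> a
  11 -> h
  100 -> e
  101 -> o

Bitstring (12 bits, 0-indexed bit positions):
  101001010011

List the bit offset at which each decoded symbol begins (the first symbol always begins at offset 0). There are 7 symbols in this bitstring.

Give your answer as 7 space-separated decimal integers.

Bit 0: prefix='1' (no match yet)
Bit 1: prefix='10' (no match yet)
Bit 2: prefix='101' -> emit 'o', reset
Bit 3: prefix='0' -> emit 'a', reset
Bit 4: prefix='0' -> emit 'a', reset
Bit 5: prefix='1' (no match yet)
Bit 6: prefix='10' (no match yet)
Bit 7: prefix='101' -> emit 'o', reset
Bit 8: prefix='0' -> emit 'a', reset
Bit 9: prefix='0' -> emit 'a', reset
Bit 10: prefix='1' (no match yet)
Bit 11: prefix='11' -> emit 'h', reset

Answer: 0 3 4 5 8 9 10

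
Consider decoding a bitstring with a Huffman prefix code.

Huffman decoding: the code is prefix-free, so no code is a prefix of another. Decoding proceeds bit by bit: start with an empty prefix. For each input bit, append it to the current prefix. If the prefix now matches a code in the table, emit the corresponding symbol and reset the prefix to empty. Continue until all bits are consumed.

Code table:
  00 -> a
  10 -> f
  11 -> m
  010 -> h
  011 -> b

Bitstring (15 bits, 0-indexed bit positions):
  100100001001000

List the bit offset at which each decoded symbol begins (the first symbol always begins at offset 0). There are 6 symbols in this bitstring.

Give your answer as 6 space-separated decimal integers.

Answer: 0 2 5 7 10 13

Derivation:
Bit 0: prefix='1' (no match yet)
Bit 1: prefix='10' -> emit 'f', reset
Bit 2: prefix='0' (no match yet)
Bit 3: prefix='01' (no match yet)
Bit 4: prefix='010' -> emit 'h', reset
Bit 5: prefix='0' (no match yet)
Bit 6: prefix='00' -> emit 'a', reset
Bit 7: prefix='0' (no match yet)
Bit 8: prefix='01' (no match yet)
Bit 9: prefix='010' -> emit 'h', reset
Bit 10: prefix='0' (no match yet)
Bit 11: prefix='01' (no match yet)
Bit 12: prefix='010' -> emit 'h', reset
Bit 13: prefix='0' (no match yet)
Bit 14: prefix='00' -> emit 'a', reset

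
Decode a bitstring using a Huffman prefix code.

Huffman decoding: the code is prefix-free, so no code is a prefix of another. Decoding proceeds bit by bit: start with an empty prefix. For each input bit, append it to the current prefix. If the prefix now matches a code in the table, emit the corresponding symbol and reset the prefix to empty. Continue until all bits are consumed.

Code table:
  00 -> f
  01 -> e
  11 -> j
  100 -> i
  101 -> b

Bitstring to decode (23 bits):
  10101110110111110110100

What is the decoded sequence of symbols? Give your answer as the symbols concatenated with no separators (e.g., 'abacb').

Bit 0: prefix='1' (no match yet)
Bit 1: prefix='10' (no match yet)
Bit 2: prefix='101' -> emit 'b', reset
Bit 3: prefix='0' (no match yet)
Bit 4: prefix='01' -> emit 'e', reset
Bit 5: prefix='1' (no match yet)
Bit 6: prefix='11' -> emit 'j', reset
Bit 7: prefix='0' (no match yet)
Bit 8: prefix='01' -> emit 'e', reset
Bit 9: prefix='1' (no match yet)
Bit 10: prefix='10' (no match yet)
Bit 11: prefix='101' -> emit 'b', reset
Bit 12: prefix='1' (no match yet)
Bit 13: prefix='11' -> emit 'j', reset
Bit 14: prefix='1' (no match yet)
Bit 15: prefix='11' -> emit 'j', reset
Bit 16: prefix='0' (no match yet)
Bit 17: prefix='01' -> emit 'e', reset
Bit 18: prefix='1' (no match yet)
Bit 19: prefix='10' (no match yet)
Bit 20: prefix='101' -> emit 'b', reset
Bit 21: prefix='0' (no match yet)
Bit 22: prefix='00' -> emit 'f', reset

Answer: bejebjjebf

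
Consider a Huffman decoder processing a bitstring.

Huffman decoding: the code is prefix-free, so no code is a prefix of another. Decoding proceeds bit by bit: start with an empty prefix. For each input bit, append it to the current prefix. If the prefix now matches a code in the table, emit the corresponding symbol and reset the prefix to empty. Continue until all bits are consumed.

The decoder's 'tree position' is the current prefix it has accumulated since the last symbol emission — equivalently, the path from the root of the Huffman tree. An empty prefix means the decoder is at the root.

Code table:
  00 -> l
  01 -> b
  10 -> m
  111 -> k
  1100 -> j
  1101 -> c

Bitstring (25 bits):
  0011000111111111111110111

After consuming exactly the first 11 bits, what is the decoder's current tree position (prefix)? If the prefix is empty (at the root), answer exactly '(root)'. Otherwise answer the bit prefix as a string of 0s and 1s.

Bit 0: prefix='0' (no match yet)
Bit 1: prefix='00' -> emit 'l', reset
Bit 2: prefix='1' (no match yet)
Bit 3: prefix='11' (no match yet)
Bit 4: prefix='110' (no match yet)
Bit 5: prefix='1100' -> emit 'j', reset
Bit 6: prefix='0' (no match yet)
Bit 7: prefix='01' -> emit 'b', reset
Bit 8: prefix='1' (no match yet)
Bit 9: prefix='11' (no match yet)
Bit 10: prefix='111' -> emit 'k', reset

Answer: (root)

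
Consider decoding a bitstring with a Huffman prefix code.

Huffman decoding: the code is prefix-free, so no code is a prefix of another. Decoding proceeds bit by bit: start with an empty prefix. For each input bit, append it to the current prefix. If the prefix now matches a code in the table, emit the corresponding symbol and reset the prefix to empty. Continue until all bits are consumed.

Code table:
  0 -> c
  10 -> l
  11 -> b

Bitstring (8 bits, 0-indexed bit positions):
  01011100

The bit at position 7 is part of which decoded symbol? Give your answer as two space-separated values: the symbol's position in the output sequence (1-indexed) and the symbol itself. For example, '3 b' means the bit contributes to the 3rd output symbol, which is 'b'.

Bit 0: prefix='0' -> emit 'c', reset
Bit 1: prefix='1' (no match yet)
Bit 2: prefix='10' -> emit 'l', reset
Bit 3: prefix='1' (no match yet)
Bit 4: prefix='11' -> emit 'b', reset
Bit 5: prefix='1' (no match yet)
Bit 6: prefix='10' -> emit 'l', reset
Bit 7: prefix='0' -> emit 'c', reset

Answer: 5 c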